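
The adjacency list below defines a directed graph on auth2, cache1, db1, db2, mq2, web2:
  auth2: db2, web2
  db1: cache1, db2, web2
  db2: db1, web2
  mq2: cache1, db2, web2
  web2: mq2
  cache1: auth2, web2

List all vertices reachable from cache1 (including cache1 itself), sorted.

Start at cache1.
Its neighbours: auth2, web2.
Then their neighbours: db2, mq2.
Then next layer: db1.
Every vertex is now reached.

auth2, cache1, db1, db2, mq2, web2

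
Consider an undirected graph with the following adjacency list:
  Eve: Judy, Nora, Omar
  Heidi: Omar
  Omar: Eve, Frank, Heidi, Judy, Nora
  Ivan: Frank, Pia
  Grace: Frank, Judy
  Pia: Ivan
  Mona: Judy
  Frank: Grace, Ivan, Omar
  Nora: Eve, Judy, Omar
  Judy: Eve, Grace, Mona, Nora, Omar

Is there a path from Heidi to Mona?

Yes

Explore from Heidi.
Distance 1: reach Omar.
Distance 2: reach Eve, Frank, Judy, Nora.
Distance 3: reach Grace, Ivan, Mona.
Found Mona.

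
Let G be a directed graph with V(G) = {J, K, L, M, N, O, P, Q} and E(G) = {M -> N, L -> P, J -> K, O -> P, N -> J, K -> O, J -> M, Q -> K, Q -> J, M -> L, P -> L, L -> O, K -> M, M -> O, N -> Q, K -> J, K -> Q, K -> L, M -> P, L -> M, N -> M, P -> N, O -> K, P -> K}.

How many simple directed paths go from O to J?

O→K→J
O→K→L→M→N→J
O→K→L→M→N→Q→J
O→K→L→M→P→N→J
O→K→L→M→P→N→Q→J
O→K→L→P→N→J
O→K→L→P→N→Q→J
O→K→M→L→P→N→J
... and 18 more.

26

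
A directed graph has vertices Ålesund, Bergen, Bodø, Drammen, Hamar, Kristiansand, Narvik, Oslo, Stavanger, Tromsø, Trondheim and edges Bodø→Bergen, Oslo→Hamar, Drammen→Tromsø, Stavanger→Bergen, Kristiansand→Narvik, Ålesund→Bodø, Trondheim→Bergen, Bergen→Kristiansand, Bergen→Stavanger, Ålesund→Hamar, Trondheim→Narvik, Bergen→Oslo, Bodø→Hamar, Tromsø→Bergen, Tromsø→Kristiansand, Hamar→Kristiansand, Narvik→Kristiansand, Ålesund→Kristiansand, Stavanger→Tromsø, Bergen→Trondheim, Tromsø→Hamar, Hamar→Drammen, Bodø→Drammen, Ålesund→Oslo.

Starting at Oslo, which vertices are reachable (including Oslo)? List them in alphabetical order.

Start at Oslo.
Its neighbours: Hamar.
Then their neighbours: Drammen, Kristiansand.
Then next layer: Narvik, Tromsø.
Then next layer: Bergen.
Then next layer: Stavanger, Trondheim.
Nothing further is reachable.

Bergen, Drammen, Hamar, Kristiansand, Narvik, Oslo, Stavanger, Tromsø, Trondheim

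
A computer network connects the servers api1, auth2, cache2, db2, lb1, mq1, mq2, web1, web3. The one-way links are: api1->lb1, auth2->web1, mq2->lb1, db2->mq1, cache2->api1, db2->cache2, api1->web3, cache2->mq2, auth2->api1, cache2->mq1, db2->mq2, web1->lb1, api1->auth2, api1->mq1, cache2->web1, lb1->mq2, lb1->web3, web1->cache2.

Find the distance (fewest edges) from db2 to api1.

Distance 0: db2.
Distance 1: cache2, mq1, mq2.
Distance 2: api1, lb1, web1 — contains api1.

2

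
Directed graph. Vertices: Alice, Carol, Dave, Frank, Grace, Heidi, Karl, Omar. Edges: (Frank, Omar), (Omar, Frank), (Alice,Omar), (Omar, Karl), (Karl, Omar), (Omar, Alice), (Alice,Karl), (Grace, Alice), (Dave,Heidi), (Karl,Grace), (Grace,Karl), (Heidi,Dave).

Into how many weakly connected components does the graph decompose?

3

From Alice: component {Alice, Frank, Grace, Karl, Omar}.
From Carol: component {Carol}.
From Dave: component {Dave, Heidi}.
That's 3 components.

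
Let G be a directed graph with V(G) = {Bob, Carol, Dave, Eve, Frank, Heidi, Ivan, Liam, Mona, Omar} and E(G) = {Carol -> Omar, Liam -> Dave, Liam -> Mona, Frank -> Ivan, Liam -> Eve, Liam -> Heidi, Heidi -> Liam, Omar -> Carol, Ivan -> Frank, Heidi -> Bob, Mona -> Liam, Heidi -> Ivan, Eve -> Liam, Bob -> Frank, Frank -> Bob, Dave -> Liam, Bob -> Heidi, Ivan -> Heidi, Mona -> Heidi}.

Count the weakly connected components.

2

From Bob: component {Bob, Dave, Eve, Frank, Heidi, Ivan, Liam, Mona}.
From Carol: component {Carol, Omar}.
That's 2 components.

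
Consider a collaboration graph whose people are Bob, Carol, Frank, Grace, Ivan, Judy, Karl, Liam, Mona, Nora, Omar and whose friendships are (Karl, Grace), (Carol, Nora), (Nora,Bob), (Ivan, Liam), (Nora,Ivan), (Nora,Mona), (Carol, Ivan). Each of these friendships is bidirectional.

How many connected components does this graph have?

From Bob: component {Bob, Carol, Ivan, Liam, Mona, Nora}.
From Frank: component {Frank}.
From Grace: component {Grace, Karl}.
From Judy: component {Judy}.
From Omar: component {Omar}.
That's 5 components.

5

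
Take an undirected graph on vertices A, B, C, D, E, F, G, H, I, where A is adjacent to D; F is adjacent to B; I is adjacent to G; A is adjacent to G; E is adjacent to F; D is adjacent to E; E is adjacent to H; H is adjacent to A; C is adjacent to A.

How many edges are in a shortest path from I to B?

Distance 0: I.
Distance 1: G.
Distance 2: A.
Distance 3: C, D, H.
Distance 4: E.
Distance 5: F.
Distance 6: B — contains B.

6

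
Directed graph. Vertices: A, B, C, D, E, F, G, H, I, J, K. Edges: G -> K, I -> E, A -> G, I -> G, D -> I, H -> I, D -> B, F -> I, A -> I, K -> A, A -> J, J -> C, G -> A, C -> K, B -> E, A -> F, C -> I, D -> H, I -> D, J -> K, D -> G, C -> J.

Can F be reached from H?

Explore from H.
Distance 1: reach I.
Distance 2: reach D, E, G.
Distance 3: reach A, B, K.
Distance 4: reach F, J.
Found F.

Yes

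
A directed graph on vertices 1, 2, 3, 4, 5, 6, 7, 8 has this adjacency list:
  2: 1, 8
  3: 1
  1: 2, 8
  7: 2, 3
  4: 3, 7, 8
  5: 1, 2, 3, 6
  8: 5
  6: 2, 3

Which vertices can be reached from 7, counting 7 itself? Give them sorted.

Start at 7.
Its neighbours: 2, 3.
Then their neighbours: 1, 8.
Then next layer: 5.
Then next layer: 6.
Nothing further is reachable.

1, 2, 3, 5, 6, 7, 8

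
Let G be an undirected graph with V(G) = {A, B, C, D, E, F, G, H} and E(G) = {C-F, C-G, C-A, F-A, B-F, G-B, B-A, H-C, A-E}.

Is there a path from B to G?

Explore from B.
Distance 1: reach A, F, G.
Found G.

Yes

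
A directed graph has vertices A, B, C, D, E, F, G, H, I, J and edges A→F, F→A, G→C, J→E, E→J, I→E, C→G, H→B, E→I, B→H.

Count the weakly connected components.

From A: component {A, F}.
From B: component {B, H}.
From C: component {C, G}.
From D: component {D}.
From E: component {E, I, J}.
That's 5 components.

5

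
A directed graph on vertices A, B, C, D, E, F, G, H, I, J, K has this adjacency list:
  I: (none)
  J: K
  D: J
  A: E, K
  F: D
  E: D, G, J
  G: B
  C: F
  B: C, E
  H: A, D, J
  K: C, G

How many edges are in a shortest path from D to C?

Distance 0: D.
Distance 1: J.
Distance 2: K.
Distance 3: C, G — contains C.

3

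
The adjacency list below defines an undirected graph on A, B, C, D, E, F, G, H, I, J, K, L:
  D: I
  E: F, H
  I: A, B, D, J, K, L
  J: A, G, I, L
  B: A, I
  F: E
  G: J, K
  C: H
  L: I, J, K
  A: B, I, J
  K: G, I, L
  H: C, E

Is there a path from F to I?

Explore from F.
Distance 1: reach E.
Distance 2: reach H.
Distance 3: reach C.
The search is exhausted without reaching I; it lies in a different component.

No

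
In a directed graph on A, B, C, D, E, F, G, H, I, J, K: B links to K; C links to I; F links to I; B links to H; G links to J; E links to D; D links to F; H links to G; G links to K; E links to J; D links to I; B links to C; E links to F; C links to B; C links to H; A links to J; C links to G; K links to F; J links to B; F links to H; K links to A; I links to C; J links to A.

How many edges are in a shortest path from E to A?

2

Distance 0: E.
Distance 1: D, F, J.
Distance 2: A, B, H, I — contains A.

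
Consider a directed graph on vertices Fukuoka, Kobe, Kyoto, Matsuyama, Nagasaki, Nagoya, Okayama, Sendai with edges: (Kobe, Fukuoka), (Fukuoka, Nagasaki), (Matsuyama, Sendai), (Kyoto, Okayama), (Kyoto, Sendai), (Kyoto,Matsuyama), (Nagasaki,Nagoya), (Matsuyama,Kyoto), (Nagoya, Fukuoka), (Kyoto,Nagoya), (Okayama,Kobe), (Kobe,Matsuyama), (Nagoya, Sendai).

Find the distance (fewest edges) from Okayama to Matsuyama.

2

Distance 0: Okayama.
Distance 1: Kobe.
Distance 2: Fukuoka, Matsuyama — contains Matsuyama.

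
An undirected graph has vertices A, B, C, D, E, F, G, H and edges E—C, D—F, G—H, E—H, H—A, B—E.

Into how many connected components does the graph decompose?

From A: component {A, B, C, E, G, H}.
From D: component {D, F}.
That's 2 components.

2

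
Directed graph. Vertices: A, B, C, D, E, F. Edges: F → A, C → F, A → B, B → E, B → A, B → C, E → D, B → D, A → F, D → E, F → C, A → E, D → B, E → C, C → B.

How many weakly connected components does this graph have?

1

From A: component {A, B, C, D, E, F}.
That's 1 component.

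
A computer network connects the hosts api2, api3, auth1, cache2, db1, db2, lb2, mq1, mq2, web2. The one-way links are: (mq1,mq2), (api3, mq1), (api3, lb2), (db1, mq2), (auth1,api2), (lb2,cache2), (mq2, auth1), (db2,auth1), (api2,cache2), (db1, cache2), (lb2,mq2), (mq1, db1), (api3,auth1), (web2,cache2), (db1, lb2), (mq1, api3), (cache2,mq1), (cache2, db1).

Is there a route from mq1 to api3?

Yes

Explore from mq1.
Distance 1: reach api3, db1, mq2.
Found api3.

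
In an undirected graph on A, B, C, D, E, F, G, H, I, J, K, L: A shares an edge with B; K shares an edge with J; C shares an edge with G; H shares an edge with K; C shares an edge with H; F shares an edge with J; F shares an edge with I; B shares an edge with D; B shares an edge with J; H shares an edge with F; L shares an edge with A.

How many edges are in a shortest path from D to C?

Distance 0: D.
Distance 1: B.
Distance 2: A, J.
Distance 3: F, K, L.
Distance 4: H, I.
Distance 5: C — contains C.

5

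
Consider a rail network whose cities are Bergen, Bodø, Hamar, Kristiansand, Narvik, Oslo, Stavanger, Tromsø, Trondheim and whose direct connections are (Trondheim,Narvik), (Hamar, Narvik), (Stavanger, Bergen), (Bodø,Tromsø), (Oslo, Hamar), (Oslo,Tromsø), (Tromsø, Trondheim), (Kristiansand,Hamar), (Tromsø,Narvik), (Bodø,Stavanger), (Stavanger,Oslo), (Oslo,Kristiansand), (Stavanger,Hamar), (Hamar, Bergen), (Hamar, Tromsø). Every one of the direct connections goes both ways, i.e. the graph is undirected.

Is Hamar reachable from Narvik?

Explore from Narvik.
Distance 1: reach Hamar, Tromsø, Trondheim.
Found Hamar.

Yes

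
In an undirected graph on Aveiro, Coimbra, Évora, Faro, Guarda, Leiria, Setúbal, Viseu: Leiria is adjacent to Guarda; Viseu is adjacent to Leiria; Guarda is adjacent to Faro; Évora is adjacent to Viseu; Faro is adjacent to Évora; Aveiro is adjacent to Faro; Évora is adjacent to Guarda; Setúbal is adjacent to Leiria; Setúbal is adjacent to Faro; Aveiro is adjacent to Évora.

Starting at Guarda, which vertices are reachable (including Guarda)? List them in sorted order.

Aveiro, Évora, Faro, Guarda, Leiria, Setúbal, Viseu

Start at Guarda.
Its neighbours: Évora, Faro, Leiria.
Then their neighbours: Aveiro, Setúbal, Viseu.
Nothing further is reachable.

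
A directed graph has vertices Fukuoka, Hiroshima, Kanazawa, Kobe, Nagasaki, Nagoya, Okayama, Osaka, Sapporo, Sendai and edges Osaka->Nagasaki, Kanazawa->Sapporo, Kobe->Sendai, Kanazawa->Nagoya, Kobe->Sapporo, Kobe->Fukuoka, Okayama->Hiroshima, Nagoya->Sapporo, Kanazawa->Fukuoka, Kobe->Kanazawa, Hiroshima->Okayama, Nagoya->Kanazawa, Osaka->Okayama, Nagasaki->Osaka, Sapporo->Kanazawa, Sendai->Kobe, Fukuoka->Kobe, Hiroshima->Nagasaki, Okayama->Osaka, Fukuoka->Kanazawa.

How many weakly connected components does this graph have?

2

From Fukuoka: component {Fukuoka, Kanazawa, Kobe, Nagoya, Sapporo, Sendai}.
From Hiroshima: component {Hiroshima, Nagasaki, Okayama, Osaka}.
That's 2 components.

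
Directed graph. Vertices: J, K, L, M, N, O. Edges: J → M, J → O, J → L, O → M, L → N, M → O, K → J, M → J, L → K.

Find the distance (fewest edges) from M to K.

Distance 0: M.
Distance 1: J, O.
Distance 2: L.
Distance 3: K, N — contains K.

3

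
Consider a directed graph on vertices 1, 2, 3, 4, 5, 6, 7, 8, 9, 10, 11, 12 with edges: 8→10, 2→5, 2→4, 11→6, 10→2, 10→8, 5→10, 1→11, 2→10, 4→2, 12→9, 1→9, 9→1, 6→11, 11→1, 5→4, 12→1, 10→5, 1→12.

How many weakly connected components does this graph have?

4

From 1: component {1, 6, 9, 11, 12}.
From 2: component {2, 4, 5, 8, 10}.
From 3: component {3}.
From 7: component {7}.
That's 4 components.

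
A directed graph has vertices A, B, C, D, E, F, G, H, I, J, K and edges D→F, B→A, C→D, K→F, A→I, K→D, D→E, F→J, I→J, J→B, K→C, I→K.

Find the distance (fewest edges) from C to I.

6

Distance 0: C.
Distance 1: D.
Distance 2: E, F.
Distance 3: J.
Distance 4: B.
Distance 5: A.
Distance 6: I — contains I.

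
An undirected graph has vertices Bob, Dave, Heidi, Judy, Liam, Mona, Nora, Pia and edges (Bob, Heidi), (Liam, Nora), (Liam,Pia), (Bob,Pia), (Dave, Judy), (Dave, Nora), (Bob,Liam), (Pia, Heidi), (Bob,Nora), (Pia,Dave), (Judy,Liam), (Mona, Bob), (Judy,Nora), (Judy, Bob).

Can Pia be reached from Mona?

Explore from Mona.
Distance 1: reach Bob.
Distance 2: reach Heidi, Judy, Liam, Nora, Pia.
Found Pia.

Yes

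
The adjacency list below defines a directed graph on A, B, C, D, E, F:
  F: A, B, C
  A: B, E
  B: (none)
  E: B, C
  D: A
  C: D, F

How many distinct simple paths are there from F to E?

F→A→E
F→C→D→A→E

2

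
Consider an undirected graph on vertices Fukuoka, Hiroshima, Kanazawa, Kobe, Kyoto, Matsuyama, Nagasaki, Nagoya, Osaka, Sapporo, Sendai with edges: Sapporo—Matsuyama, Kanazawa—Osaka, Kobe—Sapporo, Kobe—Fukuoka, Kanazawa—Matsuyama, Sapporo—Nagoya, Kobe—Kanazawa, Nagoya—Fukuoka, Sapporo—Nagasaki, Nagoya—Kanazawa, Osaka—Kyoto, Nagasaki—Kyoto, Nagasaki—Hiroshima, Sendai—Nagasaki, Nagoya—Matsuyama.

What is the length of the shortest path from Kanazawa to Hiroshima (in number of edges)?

Distance 0: Kanazawa.
Distance 1: Kobe, Matsuyama, Nagoya, Osaka.
Distance 2: Fukuoka, Kyoto, Sapporo.
Distance 3: Nagasaki.
Distance 4: Hiroshima, Sendai — contains Hiroshima.

4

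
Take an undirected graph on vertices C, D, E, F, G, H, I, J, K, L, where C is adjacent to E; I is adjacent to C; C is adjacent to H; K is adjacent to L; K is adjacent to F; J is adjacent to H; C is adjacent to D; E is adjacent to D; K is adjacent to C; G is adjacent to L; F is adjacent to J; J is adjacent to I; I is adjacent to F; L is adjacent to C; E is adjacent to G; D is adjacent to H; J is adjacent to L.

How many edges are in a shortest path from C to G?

Distance 0: C.
Distance 1: D, E, H, I, K, L.
Distance 2: F, G, J — contains G.

2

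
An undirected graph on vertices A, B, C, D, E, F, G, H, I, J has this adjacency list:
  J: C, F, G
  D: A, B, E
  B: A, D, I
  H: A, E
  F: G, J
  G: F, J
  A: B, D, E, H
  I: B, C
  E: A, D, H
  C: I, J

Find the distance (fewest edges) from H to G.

Distance 0: H.
Distance 1: A, E.
Distance 2: B, D.
Distance 3: I.
Distance 4: C.
Distance 5: J.
Distance 6: F, G — contains G.

6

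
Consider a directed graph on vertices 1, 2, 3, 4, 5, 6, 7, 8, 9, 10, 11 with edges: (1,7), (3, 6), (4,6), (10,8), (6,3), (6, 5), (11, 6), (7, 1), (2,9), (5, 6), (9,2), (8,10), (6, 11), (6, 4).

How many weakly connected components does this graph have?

4

From 1: component {1, 7}.
From 2: component {2, 9}.
From 3: component {3, 4, 5, 6, 11}.
From 8: component {8, 10}.
That's 4 components.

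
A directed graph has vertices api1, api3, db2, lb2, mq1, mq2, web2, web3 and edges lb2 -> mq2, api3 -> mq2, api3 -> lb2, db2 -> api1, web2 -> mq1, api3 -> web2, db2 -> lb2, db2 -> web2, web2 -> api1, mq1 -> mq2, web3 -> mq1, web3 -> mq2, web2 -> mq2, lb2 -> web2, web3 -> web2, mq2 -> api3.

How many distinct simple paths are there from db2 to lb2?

3

db2→lb2
db2→web2→mq1→mq2→api3→lb2
db2→web2→mq2→api3→lb2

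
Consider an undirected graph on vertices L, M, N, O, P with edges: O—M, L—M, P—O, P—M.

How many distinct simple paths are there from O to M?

2

O–M
O–P–M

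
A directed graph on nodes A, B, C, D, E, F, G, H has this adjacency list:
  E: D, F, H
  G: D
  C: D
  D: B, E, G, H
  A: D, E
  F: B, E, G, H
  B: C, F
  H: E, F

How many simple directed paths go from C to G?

6

C→D→B→F→G
C→D→E→F→G
C→D→E→H→F→G
C→D→G
C→D→H→E→F→G
C→D→H→F→G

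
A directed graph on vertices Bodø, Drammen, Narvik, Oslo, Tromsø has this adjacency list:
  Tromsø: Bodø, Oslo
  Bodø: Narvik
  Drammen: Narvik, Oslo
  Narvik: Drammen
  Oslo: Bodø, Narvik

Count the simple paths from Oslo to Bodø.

Oslo→Bodø

1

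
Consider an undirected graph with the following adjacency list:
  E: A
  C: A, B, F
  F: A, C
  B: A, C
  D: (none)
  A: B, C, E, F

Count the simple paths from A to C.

A–B–C
A–C
A–F–C

3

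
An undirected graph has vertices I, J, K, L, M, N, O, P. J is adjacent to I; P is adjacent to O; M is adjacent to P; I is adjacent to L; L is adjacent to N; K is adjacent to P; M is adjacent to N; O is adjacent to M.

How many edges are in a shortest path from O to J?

5

Distance 0: O.
Distance 1: M, P.
Distance 2: K, N.
Distance 3: L.
Distance 4: I.
Distance 5: J — contains J.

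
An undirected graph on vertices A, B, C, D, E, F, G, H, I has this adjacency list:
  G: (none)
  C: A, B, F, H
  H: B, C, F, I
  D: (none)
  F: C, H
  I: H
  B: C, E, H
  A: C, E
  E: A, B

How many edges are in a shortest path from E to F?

Distance 0: E.
Distance 1: A, B.
Distance 2: C, H.
Distance 3: F, I — contains F.

3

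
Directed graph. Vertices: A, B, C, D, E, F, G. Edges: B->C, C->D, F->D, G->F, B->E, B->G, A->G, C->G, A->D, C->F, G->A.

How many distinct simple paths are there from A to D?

A→D
A→G→F→D

2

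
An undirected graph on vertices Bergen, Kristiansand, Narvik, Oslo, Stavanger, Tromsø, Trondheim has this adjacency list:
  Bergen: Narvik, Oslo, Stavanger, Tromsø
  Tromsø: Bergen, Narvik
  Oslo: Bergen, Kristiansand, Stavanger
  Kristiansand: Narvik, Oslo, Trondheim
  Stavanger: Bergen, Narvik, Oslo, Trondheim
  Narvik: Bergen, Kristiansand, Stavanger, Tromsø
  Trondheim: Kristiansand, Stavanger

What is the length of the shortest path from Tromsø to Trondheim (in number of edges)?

3

Distance 0: Tromsø.
Distance 1: Bergen, Narvik.
Distance 2: Kristiansand, Oslo, Stavanger.
Distance 3: Trondheim — contains Trondheim.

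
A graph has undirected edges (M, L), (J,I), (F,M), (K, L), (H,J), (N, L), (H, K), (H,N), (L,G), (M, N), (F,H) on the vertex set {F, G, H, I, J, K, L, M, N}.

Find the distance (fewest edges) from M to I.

4

Distance 0: M.
Distance 1: F, L, N.
Distance 2: G, H, K.
Distance 3: J.
Distance 4: I — contains I.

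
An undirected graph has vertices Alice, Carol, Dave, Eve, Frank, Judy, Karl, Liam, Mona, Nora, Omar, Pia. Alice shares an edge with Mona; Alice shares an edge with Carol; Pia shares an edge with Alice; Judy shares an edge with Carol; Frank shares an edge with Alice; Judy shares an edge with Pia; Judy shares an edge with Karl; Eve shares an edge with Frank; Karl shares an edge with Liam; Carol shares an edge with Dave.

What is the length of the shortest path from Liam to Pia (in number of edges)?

Distance 0: Liam.
Distance 1: Karl.
Distance 2: Judy.
Distance 3: Carol, Pia — contains Pia.

3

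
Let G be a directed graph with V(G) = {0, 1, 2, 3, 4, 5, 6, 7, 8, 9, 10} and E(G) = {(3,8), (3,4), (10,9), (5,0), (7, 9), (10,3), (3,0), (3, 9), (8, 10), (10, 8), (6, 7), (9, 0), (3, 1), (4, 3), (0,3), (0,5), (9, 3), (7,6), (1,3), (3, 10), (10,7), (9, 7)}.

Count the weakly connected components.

From 0: component {0, 1, 3, 4, 5, 6, 7, 8, 9, 10}.
From 2: component {2}.
That's 2 components.

2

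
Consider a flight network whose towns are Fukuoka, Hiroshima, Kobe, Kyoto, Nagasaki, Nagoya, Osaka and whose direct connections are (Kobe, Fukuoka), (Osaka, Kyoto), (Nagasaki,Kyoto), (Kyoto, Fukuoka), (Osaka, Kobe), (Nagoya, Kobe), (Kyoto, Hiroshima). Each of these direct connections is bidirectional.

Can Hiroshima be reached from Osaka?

Explore from Osaka.
Distance 1: reach Kobe, Kyoto.
Distance 2: reach Fukuoka, Hiroshima, Nagasaki, Nagoya.
Found Hiroshima.

Yes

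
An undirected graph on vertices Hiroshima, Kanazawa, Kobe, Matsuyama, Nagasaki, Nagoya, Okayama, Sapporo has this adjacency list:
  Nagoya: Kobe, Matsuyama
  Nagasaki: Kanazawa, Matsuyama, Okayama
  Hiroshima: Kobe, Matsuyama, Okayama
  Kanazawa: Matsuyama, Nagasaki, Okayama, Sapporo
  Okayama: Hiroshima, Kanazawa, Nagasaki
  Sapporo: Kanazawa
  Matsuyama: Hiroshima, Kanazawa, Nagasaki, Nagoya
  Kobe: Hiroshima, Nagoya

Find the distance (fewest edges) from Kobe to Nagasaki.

Distance 0: Kobe.
Distance 1: Hiroshima, Nagoya.
Distance 2: Matsuyama, Okayama.
Distance 3: Kanazawa, Nagasaki — contains Nagasaki.

3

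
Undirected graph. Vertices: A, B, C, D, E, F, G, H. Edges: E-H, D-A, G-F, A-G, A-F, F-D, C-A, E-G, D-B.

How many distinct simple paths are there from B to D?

1

B–D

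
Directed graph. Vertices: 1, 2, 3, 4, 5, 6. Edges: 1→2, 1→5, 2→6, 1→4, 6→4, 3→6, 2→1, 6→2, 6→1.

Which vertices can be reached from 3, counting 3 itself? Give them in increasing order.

Start at 3.
Its neighbours: 6.
Then their neighbours: 1, 2, 4.
Then next layer: 5.
Every vertex is now reached.

1, 2, 3, 4, 5, 6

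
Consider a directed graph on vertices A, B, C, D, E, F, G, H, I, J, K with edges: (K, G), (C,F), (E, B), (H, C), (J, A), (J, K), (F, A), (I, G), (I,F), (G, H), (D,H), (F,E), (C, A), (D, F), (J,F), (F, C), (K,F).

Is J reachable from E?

No

Explore from E.
Distance 1: reach B.
The search from E is exhausted; no directed path reaches J.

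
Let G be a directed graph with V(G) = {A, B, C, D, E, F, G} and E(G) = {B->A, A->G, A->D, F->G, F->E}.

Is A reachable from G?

G has no outgoing edges, so nothing is reachable from it.

No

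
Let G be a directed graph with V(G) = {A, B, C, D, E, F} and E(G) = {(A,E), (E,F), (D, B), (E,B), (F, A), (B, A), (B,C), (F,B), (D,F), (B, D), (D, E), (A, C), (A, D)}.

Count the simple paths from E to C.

7

E→B→A→C
E→B→C
E→B→D→F→A→C
E→F→A→C
E→F→A→D→B→C
E→F→B→A→C
E→F→B→C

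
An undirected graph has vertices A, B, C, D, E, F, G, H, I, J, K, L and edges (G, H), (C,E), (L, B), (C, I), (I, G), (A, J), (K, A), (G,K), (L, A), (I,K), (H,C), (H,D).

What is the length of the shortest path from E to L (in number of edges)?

Distance 0: E.
Distance 1: C.
Distance 2: H, I.
Distance 3: D, G, K.
Distance 4: A.
Distance 5: J, L — contains L.

5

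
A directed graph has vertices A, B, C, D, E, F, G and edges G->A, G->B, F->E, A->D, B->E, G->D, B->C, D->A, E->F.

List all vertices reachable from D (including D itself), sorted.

A, D

Start at D.
Its neighbours: A.
Nothing further is reachable.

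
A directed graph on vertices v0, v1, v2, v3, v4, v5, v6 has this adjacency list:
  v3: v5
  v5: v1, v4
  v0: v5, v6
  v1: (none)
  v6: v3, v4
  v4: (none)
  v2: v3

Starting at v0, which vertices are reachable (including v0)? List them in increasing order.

Start at v0.
Its neighbours: v5, v6.
Then their neighbours: v1, v3, v4.
Nothing further is reachable.

v0, v1, v3, v4, v5, v6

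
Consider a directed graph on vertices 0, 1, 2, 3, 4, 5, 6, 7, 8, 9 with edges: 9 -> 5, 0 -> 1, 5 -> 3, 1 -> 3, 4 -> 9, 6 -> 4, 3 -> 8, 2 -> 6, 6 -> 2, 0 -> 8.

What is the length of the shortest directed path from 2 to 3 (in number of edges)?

Distance 0: 2.
Distance 1: 6.
Distance 2: 4.
Distance 3: 9.
Distance 4: 5.
Distance 5: 3 — contains 3.

5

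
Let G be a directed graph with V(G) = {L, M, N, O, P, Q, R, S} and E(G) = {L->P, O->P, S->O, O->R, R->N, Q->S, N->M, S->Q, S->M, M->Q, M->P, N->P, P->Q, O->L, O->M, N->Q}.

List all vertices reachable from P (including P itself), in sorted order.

Start at P.
Its neighbours: Q.
Then their neighbours: S.
Then next layer: M, O.
Then next layer: L, R.
Then next layer: N.
Every vertex is now reached.

L, M, N, O, P, Q, R, S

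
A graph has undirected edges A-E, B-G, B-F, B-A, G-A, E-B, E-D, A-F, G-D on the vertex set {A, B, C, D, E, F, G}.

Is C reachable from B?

Explore from B.
Distance 1: reach A, E, F, G.
Distance 2: reach D.
The search is exhausted without reaching C; it lies in a different component.

No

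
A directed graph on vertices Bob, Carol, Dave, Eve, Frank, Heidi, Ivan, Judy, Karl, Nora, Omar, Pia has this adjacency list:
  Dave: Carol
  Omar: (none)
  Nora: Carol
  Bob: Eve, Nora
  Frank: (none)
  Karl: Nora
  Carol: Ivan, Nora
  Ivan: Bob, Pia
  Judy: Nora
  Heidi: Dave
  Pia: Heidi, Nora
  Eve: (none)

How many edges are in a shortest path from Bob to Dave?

Distance 0: Bob.
Distance 1: Eve, Nora.
Distance 2: Carol.
Distance 3: Ivan.
Distance 4: Pia.
Distance 5: Heidi.
Distance 6: Dave — contains Dave.

6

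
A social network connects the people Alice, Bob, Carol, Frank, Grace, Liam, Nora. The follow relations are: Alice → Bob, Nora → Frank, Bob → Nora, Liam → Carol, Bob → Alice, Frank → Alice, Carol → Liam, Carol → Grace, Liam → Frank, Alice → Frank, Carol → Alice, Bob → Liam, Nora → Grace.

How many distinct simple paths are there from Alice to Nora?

Alice→Bob→Nora

1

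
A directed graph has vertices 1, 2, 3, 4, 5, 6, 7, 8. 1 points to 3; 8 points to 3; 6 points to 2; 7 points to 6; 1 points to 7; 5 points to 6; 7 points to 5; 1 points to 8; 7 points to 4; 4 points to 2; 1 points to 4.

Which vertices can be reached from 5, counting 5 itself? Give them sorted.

Start at 5.
Its neighbours: 6.
Then their neighbours: 2.
Nothing further is reachable.

2, 5, 6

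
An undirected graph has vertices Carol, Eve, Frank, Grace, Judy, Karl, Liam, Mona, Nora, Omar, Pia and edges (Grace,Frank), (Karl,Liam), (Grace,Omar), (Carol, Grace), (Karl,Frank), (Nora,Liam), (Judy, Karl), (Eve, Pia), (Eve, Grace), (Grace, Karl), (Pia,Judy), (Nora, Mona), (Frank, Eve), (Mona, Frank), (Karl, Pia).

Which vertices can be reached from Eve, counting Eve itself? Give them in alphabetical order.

Carol, Eve, Frank, Grace, Judy, Karl, Liam, Mona, Nora, Omar, Pia

Start at Eve.
Its neighbours: Frank, Grace, Pia.
Then their neighbours: Carol, Judy, Karl, Mona, Omar.
Then next layer: Liam, Nora.
Every vertex is now reached.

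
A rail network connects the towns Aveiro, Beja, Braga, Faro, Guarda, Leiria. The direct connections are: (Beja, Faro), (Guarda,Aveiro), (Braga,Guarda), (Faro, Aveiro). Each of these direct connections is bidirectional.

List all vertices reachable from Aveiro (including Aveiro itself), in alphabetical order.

Aveiro, Beja, Braga, Faro, Guarda

Start at Aveiro.
Its neighbours: Faro, Guarda.
Then their neighbours: Beja, Braga.
Nothing further is reachable.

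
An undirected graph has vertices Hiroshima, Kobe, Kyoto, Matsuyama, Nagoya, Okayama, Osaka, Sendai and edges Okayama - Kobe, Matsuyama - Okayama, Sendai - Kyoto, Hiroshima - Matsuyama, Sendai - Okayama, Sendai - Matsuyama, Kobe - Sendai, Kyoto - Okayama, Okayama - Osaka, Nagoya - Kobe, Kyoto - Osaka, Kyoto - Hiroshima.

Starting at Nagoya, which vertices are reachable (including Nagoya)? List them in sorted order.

Start at Nagoya.
Its neighbours: Kobe.
Then their neighbours: Okayama, Sendai.
Then next layer: Kyoto, Matsuyama, Osaka.
Then next layer: Hiroshima.
Every vertex is now reached.

Hiroshima, Kobe, Kyoto, Matsuyama, Nagoya, Okayama, Osaka, Sendai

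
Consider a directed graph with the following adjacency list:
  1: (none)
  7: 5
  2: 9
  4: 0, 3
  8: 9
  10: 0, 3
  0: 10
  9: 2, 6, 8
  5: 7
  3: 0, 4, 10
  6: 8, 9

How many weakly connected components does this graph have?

4

From 0: component {0, 3, 4, 10}.
From 1: component {1}.
From 2: component {2, 6, 8, 9}.
From 5: component {5, 7}.
That's 4 components.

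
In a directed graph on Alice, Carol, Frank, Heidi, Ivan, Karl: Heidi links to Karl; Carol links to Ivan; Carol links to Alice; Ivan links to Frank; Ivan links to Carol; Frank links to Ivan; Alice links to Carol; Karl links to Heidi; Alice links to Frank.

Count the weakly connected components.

From Alice: component {Alice, Carol, Frank, Ivan}.
From Heidi: component {Heidi, Karl}.
That's 2 components.

2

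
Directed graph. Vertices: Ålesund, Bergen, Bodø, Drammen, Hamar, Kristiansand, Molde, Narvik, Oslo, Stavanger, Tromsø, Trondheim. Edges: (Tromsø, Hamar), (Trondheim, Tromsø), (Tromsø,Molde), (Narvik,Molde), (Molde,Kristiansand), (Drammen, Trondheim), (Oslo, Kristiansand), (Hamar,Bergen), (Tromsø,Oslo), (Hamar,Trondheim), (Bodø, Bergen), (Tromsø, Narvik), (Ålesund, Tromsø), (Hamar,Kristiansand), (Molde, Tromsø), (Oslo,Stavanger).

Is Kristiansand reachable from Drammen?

Explore from Drammen.
Distance 1: reach Trondheim.
Distance 2: reach Tromsø.
Distance 3: reach Hamar, Molde, Narvik, Oslo.
Distance 4: reach Bergen, Kristiansand, Stavanger.
Found Kristiansand.

Yes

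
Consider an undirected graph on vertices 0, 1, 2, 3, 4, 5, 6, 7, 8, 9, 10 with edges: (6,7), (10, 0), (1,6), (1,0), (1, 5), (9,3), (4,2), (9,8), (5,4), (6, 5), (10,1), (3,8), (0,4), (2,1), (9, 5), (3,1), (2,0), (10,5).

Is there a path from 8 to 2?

Yes

Explore from 8.
Distance 1: reach 3, 9.
Distance 2: reach 1, 5.
Distance 3: reach 0, 2, 4, 6, 10.
Found 2.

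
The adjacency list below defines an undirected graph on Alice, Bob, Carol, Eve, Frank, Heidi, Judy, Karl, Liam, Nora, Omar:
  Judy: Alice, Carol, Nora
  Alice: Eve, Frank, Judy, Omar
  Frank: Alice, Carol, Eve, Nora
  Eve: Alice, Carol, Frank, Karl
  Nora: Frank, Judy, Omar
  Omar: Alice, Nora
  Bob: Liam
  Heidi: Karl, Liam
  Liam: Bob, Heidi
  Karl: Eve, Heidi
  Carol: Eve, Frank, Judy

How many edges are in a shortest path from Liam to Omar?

Distance 0: Liam.
Distance 1: Bob, Heidi.
Distance 2: Karl.
Distance 3: Eve.
Distance 4: Alice, Carol, Frank.
Distance 5: Judy, Nora, Omar — contains Omar.

5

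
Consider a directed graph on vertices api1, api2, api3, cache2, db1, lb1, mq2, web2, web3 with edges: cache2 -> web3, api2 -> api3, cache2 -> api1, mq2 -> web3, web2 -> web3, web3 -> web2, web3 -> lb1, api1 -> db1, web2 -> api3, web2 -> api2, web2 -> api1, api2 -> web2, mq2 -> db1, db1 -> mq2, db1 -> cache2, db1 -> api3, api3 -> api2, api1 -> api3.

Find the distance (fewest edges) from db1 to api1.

2

Distance 0: db1.
Distance 1: api3, cache2, mq2.
Distance 2: api1, api2, web3 — contains api1.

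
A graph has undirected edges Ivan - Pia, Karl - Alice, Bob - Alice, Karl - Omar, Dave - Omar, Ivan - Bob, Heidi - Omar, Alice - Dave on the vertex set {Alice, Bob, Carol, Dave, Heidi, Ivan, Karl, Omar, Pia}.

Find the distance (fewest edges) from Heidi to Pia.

6

Distance 0: Heidi.
Distance 1: Omar.
Distance 2: Dave, Karl.
Distance 3: Alice.
Distance 4: Bob.
Distance 5: Ivan.
Distance 6: Pia — contains Pia.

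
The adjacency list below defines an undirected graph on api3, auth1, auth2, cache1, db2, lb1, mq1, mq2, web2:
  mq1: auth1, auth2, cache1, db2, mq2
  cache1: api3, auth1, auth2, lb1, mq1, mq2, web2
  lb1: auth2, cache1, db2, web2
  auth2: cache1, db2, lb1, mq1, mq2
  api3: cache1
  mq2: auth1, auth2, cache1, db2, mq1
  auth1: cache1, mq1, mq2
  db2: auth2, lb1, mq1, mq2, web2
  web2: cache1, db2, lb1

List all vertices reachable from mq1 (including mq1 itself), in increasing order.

Start at mq1.
Its neighbours: auth1, auth2, cache1, db2, mq2.
Then their neighbours: api3, lb1, web2.
Every vertex is now reached.

api3, auth1, auth2, cache1, db2, lb1, mq1, mq2, web2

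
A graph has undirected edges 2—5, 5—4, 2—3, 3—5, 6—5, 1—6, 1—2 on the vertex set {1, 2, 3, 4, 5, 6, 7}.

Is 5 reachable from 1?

Explore from 1.
Distance 1: reach 2, 6.
Distance 2: reach 3, 5.
Found 5.

Yes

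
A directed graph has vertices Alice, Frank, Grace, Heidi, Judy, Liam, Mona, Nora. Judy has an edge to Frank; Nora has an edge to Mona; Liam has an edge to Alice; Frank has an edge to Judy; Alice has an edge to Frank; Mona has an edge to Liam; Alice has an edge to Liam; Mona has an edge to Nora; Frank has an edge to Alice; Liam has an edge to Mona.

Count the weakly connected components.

3

From Alice: component {Alice, Frank, Judy, Liam, Mona, Nora}.
From Grace: component {Grace}.
From Heidi: component {Heidi}.
That's 3 components.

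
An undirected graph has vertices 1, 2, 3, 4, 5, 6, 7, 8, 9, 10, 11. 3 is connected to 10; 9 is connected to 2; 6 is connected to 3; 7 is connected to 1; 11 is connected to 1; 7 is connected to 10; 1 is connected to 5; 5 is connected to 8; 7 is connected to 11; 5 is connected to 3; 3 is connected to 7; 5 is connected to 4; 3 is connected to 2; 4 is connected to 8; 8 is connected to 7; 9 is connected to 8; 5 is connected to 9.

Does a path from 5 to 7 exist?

Explore from 5.
Distance 1: reach 1, 3, 4, 8, 9.
Distance 2: reach 2, 6, 7, 10, 11.
Found 7.

Yes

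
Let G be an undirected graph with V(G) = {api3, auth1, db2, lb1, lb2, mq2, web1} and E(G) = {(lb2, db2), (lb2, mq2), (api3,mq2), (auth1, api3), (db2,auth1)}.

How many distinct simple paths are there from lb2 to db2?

2

lb2–db2
lb2–mq2–api3–auth1–db2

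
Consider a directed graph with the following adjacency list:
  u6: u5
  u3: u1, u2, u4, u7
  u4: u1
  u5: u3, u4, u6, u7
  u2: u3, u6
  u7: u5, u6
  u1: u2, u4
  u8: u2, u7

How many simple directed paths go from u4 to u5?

3

u4→u1→u2→u3→u7→u5
u4→u1→u2→u3→u7→u6→u5
u4→u1→u2→u6→u5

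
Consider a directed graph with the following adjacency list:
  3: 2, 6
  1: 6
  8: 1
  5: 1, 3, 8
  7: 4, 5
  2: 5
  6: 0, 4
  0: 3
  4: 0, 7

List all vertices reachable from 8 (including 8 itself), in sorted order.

0, 1, 2, 3, 4, 5, 6, 7, 8

Start at 8.
Its neighbours: 1.
Then their neighbours: 6.
Then next layer: 0, 4.
Then next layer: 3, 7.
Then next layer: 2, 5.
Every vertex is now reached.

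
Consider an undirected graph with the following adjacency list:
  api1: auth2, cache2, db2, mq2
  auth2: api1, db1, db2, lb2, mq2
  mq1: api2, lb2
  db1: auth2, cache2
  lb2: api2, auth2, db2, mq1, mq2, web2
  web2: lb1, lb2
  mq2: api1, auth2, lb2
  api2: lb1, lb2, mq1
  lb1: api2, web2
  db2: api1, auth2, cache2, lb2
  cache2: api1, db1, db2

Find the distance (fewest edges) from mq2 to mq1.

Distance 0: mq2.
Distance 1: api1, auth2, lb2.
Distance 2: api2, cache2, db1, db2, mq1, web2 — contains mq1.

2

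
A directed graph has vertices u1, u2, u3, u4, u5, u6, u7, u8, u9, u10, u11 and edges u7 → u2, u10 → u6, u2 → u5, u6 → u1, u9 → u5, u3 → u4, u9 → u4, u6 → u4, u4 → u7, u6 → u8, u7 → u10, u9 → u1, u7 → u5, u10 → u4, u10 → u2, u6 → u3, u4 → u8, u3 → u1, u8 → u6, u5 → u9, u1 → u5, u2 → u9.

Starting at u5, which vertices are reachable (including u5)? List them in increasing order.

u1, u2, u3, u4, u5, u6, u7, u8, u9, u10

Start at u5.
Its neighbours: u9.
Then their neighbours: u1, u4.
Then next layer: u7, u8.
Then next layer: u2, u6, u10.
Then next layer: u3.
Nothing further is reachable.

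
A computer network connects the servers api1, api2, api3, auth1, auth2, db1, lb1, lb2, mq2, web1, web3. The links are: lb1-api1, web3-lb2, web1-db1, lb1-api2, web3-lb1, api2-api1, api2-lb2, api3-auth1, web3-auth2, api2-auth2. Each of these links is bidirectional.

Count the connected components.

From api1: component {api1, api2, auth2, lb1, lb2, web3}.
From api3: component {api3, auth1}.
From db1: component {db1, web1}.
From mq2: component {mq2}.
That's 4 components.

4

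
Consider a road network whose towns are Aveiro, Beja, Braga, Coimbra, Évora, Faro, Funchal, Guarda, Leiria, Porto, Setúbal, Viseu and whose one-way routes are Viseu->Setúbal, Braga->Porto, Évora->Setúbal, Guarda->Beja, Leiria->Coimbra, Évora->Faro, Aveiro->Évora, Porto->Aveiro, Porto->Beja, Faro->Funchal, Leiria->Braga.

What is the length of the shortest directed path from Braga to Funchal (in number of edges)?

Distance 0: Braga.
Distance 1: Porto.
Distance 2: Aveiro, Beja.
Distance 3: Évora.
Distance 4: Faro, Setúbal.
Distance 5: Funchal — contains Funchal.

5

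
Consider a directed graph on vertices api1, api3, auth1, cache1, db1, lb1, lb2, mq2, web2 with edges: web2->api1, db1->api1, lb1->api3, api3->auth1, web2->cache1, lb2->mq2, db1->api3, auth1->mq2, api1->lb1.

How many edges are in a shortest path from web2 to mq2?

Distance 0: web2.
Distance 1: api1, cache1.
Distance 2: lb1.
Distance 3: api3.
Distance 4: auth1.
Distance 5: mq2 — contains mq2.

5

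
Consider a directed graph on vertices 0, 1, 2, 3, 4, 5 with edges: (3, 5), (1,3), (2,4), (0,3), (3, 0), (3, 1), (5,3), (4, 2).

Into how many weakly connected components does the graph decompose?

2

From 0: component {0, 1, 3, 5}.
From 2: component {2, 4}.
That's 2 components.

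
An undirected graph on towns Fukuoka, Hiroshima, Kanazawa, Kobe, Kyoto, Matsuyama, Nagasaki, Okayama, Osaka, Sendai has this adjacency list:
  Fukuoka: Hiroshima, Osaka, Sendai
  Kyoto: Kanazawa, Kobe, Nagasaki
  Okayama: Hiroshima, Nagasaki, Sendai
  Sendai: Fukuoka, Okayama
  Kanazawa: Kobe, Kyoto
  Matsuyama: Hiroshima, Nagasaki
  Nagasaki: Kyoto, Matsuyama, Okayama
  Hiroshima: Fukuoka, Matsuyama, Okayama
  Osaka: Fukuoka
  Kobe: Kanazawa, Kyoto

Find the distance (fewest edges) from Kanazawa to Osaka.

6

Distance 0: Kanazawa.
Distance 1: Kobe, Kyoto.
Distance 2: Nagasaki.
Distance 3: Matsuyama, Okayama.
Distance 4: Hiroshima, Sendai.
Distance 5: Fukuoka.
Distance 6: Osaka — contains Osaka.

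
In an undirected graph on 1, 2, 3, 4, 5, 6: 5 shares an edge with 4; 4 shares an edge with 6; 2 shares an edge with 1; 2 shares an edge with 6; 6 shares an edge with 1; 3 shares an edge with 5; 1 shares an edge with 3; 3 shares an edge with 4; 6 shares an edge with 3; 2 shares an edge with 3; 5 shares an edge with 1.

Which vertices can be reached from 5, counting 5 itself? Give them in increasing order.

Start at 5.
Its neighbours: 1, 3, 4.
Then their neighbours: 2, 6.
Every vertex is now reached.

1, 2, 3, 4, 5, 6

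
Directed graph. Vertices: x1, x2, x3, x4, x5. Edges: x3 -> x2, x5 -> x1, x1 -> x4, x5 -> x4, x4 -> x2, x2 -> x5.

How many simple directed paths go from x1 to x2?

x1→x4→x2

1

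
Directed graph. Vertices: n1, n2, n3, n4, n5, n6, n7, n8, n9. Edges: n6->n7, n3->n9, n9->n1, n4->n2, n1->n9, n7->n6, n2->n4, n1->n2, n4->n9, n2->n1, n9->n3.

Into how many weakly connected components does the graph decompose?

From n1: component {n1, n2, n3, n4, n9}.
From n5: component {n5}.
From n6: component {n6, n7}.
From n8: component {n8}.
That's 4 components.

4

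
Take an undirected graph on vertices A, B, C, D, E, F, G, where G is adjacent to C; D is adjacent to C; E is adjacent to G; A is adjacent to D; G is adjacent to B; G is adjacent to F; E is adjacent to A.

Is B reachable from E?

Yes

Explore from E.
Distance 1: reach A, G.
Distance 2: reach B, C, D, F.
Found B.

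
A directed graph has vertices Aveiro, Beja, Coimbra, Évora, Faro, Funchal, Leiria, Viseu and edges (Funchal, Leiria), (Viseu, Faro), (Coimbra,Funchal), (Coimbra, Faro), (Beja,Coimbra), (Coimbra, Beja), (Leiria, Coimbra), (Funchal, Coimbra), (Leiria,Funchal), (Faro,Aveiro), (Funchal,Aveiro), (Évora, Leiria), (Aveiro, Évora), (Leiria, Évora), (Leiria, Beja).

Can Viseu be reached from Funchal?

Explore from Funchal.
Distance 1: reach Aveiro, Coimbra, Leiria.
Distance 2: reach Beja, Évora, Faro.
The search from Funchal is exhausted; no directed path reaches Viseu.

No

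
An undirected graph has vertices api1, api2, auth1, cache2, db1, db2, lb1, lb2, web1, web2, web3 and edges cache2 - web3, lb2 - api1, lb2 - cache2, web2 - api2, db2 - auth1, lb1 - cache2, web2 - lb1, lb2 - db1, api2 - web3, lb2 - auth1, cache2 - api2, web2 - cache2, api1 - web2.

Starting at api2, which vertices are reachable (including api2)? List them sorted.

Start at api2.
Its neighbours: cache2, web2, web3.
Then their neighbours: api1, lb1, lb2.
Then next layer: auth1, db1.
Then next layer: db2.
Nothing further is reachable.

api1, api2, auth1, cache2, db1, db2, lb1, lb2, web2, web3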